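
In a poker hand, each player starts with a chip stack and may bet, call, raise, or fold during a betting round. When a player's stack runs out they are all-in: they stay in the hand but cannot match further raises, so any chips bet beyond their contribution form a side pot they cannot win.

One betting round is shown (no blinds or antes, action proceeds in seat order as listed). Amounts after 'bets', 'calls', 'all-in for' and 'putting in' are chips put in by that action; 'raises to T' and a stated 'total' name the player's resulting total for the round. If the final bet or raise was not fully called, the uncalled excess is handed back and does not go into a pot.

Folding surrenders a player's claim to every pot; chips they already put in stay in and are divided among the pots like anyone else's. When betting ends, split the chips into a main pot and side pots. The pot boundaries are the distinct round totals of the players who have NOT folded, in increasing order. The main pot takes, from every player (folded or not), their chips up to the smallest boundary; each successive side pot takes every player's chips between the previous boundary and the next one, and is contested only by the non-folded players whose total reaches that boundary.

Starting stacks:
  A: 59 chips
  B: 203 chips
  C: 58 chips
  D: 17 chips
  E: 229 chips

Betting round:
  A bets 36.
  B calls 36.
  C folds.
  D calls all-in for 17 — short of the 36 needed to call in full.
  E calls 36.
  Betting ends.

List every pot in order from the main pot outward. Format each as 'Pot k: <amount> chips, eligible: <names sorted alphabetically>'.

Contributions: A=36, B=36, D=17, E=36
Folded: C
Pot levels (distinct totals of non-folded players): 17, 36
Layer 1-17: 17 each from A, B, D, E = 17*4 = 68 chips; eligible A, B, D, E
Layer 18-36: 19 each from A, B, E = 19*3 = 57 chips; eligible A, B, E

Pot 1: 68 chips, eligible: A, B, D, E
Pot 2: 57 chips, eligible: A, B, E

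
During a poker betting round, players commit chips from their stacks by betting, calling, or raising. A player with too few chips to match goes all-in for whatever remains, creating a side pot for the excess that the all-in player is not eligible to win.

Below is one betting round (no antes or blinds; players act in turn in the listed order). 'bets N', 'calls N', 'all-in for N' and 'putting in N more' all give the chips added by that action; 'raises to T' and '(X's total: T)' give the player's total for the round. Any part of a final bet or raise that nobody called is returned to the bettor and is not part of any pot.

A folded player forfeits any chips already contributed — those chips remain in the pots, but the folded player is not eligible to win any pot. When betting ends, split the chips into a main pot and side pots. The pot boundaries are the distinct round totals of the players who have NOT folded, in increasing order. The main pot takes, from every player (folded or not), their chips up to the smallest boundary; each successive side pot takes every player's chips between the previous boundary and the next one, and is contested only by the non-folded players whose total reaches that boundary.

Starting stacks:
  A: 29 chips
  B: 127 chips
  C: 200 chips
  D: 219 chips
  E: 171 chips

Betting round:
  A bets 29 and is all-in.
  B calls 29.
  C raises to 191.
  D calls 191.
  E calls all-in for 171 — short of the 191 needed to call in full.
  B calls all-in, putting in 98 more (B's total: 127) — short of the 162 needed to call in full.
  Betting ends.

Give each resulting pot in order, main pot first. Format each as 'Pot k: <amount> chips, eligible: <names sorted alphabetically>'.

Contributions: A=29, B=127, C=191, D=191, E=171
Pot levels (distinct totals of non-folded players): 29, 127, 171, 191
Layer 1-29: 29 each from A, B, C, D, E = 29*5 = 145 chips; eligible A, B, C, D, E
Layer 30-127: 98 each from B, C, D, E = 98*4 = 392 chips; eligible B, C, D, E
Layer 128-171: 44 each from C, D, E = 44*3 = 132 chips; eligible C, D, E
Layer 172-191: 20 each from C, D = 20*2 = 40 chips; eligible C, D

Pot 1: 145 chips, eligible: A, B, C, D, E
Pot 2: 392 chips, eligible: B, C, D, E
Pot 3: 132 chips, eligible: C, D, E
Pot 4: 40 chips, eligible: C, D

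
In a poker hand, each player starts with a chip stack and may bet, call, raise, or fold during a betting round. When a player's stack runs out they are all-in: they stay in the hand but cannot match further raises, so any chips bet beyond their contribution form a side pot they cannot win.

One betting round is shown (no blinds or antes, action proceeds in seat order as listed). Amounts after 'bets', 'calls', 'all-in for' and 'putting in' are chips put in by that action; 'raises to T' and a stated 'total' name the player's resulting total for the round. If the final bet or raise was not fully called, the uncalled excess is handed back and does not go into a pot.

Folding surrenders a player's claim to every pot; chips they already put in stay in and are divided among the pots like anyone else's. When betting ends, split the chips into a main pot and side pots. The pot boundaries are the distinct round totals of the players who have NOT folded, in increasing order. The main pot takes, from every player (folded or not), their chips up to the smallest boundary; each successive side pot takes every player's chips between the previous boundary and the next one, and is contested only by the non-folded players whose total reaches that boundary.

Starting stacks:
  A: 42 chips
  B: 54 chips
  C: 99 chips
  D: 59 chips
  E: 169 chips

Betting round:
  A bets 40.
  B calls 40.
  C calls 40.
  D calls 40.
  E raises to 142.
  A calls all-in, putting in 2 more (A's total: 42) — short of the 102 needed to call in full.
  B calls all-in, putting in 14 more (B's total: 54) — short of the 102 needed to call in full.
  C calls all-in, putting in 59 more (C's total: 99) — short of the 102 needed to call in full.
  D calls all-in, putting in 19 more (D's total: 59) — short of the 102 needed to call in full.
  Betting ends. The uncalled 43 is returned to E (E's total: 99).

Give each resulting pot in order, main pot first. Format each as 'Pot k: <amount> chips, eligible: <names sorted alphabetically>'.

Contributions (after 43 returned to E): A=42, B=54, C=99, D=59, E=99
Pot levels (distinct totals of non-folded players): 42, 54, 59, 99
Layer 1-42: 42 each from A, B, C, D, E = 42*5 = 210 chips; eligible A, B, C, D, E
Layer 43-54: 12 each from B, C, D, E = 12*4 = 48 chips; eligible B, C, D, E
Layer 55-59: 5 each from C, D, E = 5*3 = 15 chips; eligible C, D, E
Layer 60-99: 40 each from C, E = 40*2 = 80 chips; eligible C, E

Pot 1: 210 chips, eligible: A, B, C, D, E
Pot 2: 48 chips, eligible: B, C, D, E
Pot 3: 15 chips, eligible: C, D, E
Pot 4: 80 chips, eligible: C, E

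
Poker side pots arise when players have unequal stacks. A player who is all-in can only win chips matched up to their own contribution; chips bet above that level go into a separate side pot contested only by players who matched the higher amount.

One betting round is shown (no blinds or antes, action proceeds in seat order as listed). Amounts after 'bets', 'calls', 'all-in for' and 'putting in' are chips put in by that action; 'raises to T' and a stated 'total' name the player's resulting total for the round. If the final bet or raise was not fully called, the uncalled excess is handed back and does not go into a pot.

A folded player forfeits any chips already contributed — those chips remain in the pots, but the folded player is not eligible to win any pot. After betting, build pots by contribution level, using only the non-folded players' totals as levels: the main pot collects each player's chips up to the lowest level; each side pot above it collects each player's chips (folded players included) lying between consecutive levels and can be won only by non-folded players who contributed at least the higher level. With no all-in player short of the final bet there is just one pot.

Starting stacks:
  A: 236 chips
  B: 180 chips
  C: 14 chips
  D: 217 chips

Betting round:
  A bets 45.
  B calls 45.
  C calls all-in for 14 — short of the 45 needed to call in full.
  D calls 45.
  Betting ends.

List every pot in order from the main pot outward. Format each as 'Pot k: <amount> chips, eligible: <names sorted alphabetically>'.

Contributions: A=45, B=45, C=14, D=45
Pot levels (distinct totals of non-folded players): 14, 45
Layer 1-14: 14 each from A, B, C, D = 14*4 = 56 chips; eligible A, B, C, D
Layer 15-45: 31 each from A, B, D = 31*3 = 93 chips; eligible A, B, D

Pot 1: 56 chips, eligible: A, B, C, D
Pot 2: 93 chips, eligible: A, B, D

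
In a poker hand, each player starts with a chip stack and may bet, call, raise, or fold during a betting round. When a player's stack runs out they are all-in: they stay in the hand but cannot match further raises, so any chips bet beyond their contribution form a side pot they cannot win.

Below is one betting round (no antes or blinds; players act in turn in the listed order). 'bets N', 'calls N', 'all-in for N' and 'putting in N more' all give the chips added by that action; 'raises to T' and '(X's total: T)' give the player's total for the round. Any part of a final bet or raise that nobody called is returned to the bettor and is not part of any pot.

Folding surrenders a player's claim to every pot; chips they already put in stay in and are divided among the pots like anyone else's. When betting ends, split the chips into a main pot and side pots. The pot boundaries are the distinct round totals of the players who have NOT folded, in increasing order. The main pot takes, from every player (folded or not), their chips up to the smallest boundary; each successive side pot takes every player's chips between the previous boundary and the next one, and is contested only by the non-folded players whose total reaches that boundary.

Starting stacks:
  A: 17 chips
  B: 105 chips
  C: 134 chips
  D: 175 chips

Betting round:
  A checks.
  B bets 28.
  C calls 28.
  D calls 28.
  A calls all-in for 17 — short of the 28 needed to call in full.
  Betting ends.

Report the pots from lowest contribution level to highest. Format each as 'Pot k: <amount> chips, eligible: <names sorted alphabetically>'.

Contributions: A=17, B=28, C=28, D=28
Pot levels (distinct totals of non-folded players): 17, 28
Layer 1-17: 17 each from A, B, C, D = 17*4 = 68 chips; eligible A, B, C, D
Layer 18-28: 11 each from B, C, D = 11*3 = 33 chips; eligible B, C, D

Pot 1: 68 chips, eligible: A, B, C, D
Pot 2: 33 chips, eligible: B, C, D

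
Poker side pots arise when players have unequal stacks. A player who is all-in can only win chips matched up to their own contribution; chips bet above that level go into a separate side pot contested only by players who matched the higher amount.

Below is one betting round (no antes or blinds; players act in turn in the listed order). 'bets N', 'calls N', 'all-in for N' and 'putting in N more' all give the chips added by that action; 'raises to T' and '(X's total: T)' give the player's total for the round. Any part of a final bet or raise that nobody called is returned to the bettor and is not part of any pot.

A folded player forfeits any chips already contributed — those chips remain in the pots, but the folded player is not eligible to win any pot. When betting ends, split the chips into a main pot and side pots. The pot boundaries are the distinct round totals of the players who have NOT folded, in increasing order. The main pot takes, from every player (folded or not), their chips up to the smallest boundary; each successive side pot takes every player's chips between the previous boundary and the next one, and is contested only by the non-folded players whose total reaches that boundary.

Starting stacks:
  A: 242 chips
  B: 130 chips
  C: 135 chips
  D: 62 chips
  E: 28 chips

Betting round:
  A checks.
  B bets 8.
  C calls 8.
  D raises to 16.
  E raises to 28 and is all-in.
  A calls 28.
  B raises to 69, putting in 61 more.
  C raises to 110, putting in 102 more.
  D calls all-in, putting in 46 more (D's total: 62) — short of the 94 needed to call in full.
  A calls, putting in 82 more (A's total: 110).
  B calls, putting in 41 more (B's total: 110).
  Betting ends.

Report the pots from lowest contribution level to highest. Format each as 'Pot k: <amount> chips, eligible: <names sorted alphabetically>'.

Contributions: A=110, B=110, C=110, D=62, E=28
Pot levels (distinct totals of non-folded players): 28, 62, 110
Layer 1-28: 28 each from A, B, C, D, E = 28*5 = 140 chips; eligible A, B, C, D, E
Layer 29-62: 34 each from A, B, C, D = 34*4 = 136 chips; eligible A, B, C, D
Layer 63-110: 48 each from A, B, C = 48*3 = 144 chips; eligible A, B, C

Pot 1: 140 chips, eligible: A, B, C, D, E
Pot 2: 136 chips, eligible: A, B, C, D
Pot 3: 144 chips, eligible: A, B, C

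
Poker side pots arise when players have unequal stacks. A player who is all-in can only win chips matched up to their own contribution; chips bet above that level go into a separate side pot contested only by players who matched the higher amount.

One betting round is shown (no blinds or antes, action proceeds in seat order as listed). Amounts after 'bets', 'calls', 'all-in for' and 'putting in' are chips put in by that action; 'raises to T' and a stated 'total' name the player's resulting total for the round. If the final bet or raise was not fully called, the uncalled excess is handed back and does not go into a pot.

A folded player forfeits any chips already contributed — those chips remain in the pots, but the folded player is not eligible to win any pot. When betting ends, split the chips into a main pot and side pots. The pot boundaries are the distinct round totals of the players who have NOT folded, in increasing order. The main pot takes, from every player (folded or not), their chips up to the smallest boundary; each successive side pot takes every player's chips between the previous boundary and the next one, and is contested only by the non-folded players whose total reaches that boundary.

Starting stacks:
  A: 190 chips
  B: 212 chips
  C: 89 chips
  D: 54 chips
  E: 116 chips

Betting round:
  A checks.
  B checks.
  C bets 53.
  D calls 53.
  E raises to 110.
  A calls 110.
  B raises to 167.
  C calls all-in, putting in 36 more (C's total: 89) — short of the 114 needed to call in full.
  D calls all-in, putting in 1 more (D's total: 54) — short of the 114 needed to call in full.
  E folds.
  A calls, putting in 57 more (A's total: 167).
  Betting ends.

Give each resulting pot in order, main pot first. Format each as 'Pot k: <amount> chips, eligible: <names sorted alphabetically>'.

Pot 1: 270 chips, eligible: A, B, C, D
Pot 2: 140 chips, eligible: A, B, C
Pot 3: 177 chips, eligible: A, B

Derivation:
Contributions: A=167, B=167, C=89, D=54, E=110
Folded: E
Pot levels (distinct totals of non-folded players): 54, 89, 167
Layer 1-54: 54 each from A, B, C, D, E = 54*5 = 270 chips; eligible A, B, C, D
Layer 55-89: 35 each from A, B, C, E = 35*4 = 140 chips; eligible A, B, C
Layer 90-167: A 78 + B 78 + E 21 = 177 chips; eligible A, B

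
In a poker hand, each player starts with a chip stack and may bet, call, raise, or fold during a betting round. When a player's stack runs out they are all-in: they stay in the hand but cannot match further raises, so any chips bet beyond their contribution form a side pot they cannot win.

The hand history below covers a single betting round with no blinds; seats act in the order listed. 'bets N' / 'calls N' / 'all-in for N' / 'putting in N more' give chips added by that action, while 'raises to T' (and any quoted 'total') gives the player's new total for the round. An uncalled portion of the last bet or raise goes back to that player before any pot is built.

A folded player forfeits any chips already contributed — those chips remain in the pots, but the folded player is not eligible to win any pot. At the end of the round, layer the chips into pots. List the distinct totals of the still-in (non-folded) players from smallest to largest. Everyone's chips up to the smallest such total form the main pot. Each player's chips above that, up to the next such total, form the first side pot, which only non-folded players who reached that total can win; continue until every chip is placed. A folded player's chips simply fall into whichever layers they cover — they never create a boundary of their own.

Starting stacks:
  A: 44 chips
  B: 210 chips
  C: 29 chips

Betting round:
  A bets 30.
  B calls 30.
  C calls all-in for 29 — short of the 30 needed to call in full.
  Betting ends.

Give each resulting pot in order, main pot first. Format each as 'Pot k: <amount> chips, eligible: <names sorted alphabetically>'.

Pot 1: 87 chips, eligible: A, B, C
Pot 2: 2 chips, eligible: A, B

Derivation:
Contributions: A=30, B=30, C=29
Pot levels (distinct totals of non-folded players): 29, 30
Layer 1-29: 29 each from A, B, C = 29*3 = 87 chips; eligible A, B, C
Layer 30-30: 1 each from A, B = 1*2 = 2 chips; eligible A, B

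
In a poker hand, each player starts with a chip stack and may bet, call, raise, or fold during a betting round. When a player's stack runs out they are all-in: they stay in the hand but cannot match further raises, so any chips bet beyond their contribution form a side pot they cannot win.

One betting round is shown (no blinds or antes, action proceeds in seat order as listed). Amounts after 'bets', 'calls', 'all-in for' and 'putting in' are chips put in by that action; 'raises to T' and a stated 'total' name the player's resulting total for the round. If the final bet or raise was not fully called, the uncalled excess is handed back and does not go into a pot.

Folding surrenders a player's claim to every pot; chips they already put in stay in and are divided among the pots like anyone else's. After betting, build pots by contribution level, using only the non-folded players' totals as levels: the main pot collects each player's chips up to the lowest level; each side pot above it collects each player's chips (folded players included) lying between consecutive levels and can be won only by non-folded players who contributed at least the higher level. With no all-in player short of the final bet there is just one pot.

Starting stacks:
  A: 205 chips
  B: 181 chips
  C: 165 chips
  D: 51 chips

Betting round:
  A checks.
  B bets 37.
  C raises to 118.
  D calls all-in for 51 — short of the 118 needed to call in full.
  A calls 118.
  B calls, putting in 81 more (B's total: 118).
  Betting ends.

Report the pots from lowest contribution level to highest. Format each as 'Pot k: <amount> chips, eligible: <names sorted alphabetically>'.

Contributions: A=118, B=118, C=118, D=51
Pot levels (distinct totals of non-folded players): 51, 118
Layer 1-51: 51 each from A, B, C, D = 51*4 = 204 chips; eligible A, B, C, D
Layer 52-118: 67 each from A, B, C = 67*3 = 201 chips; eligible A, B, C

Pot 1: 204 chips, eligible: A, B, C, D
Pot 2: 201 chips, eligible: A, B, C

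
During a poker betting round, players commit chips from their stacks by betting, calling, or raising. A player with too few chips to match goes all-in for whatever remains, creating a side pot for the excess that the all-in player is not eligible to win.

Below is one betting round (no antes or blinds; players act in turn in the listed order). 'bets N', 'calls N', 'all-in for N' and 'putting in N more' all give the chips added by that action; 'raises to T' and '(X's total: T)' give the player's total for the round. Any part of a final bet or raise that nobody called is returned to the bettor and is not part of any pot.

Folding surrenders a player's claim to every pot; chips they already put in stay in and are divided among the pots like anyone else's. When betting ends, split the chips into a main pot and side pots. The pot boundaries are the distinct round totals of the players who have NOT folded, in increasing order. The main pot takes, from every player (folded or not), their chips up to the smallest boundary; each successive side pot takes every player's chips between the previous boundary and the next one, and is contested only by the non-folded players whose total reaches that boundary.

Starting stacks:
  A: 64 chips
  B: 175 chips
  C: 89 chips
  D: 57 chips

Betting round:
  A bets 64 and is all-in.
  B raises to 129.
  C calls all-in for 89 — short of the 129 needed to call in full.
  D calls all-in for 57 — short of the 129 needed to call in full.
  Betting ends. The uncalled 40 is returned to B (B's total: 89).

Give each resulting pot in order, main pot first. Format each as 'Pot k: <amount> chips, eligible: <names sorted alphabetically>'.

Contributions (after 40 returned to B): A=64, B=89, C=89, D=57
Pot levels (distinct totals of non-folded players): 57, 64, 89
Layer 1-57: 57 each from A, B, C, D = 57*4 = 228 chips; eligible A, B, C, D
Layer 58-64: 7 each from A, B, C = 7*3 = 21 chips; eligible A, B, C
Layer 65-89: 25 each from B, C = 25*2 = 50 chips; eligible B, C

Pot 1: 228 chips, eligible: A, B, C, D
Pot 2: 21 chips, eligible: A, B, C
Pot 3: 50 chips, eligible: B, C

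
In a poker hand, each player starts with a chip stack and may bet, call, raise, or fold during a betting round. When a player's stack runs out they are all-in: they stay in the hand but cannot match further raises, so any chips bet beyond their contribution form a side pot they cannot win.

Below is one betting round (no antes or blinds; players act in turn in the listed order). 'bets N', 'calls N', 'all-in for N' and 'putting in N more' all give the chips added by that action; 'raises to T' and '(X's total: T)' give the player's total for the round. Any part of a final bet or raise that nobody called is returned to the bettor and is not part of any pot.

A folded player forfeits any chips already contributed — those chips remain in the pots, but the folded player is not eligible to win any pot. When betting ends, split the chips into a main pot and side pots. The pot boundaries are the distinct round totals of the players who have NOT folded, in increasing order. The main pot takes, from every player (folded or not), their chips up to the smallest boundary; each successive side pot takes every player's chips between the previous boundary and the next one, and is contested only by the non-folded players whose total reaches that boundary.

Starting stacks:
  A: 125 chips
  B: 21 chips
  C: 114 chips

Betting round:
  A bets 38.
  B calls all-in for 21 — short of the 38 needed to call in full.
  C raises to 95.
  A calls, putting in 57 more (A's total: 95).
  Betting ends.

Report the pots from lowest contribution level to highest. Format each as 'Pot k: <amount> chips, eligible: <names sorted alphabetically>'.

Pot 1: 63 chips, eligible: A, B, C
Pot 2: 148 chips, eligible: A, C

Derivation:
Contributions: A=95, B=21, C=95
Pot levels (distinct totals of non-folded players): 21, 95
Layer 1-21: 21 each from A, B, C = 21*3 = 63 chips; eligible A, B, C
Layer 22-95: 74 each from A, C = 74*2 = 148 chips; eligible A, C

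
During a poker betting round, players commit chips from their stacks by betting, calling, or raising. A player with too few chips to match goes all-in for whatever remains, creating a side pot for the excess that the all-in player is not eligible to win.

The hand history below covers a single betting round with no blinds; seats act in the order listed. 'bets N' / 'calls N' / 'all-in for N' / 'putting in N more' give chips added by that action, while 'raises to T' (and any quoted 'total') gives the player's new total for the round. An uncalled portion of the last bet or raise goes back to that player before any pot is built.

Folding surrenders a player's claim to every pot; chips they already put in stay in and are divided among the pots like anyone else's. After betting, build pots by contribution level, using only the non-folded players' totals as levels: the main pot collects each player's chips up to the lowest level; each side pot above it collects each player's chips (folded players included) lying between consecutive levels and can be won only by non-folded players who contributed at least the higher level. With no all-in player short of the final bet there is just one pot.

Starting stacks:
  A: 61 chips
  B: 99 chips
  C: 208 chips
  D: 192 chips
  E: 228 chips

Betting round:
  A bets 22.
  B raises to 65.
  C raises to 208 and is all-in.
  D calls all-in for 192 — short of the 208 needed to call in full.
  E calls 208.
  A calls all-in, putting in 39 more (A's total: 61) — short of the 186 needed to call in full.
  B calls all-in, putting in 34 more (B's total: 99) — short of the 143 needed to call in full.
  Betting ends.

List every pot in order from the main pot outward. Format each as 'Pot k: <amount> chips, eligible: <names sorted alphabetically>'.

Contributions: A=61, B=99, C=208, D=192, E=208
Pot levels (distinct totals of non-folded players): 61, 99, 192, 208
Layer 1-61: 61 each from A, B, C, D, E = 61*5 = 305 chips; eligible A, B, C, D, E
Layer 62-99: 38 each from B, C, D, E = 38*4 = 152 chips; eligible B, C, D, E
Layer 100-192: 93 each from C, D, E = 93*3 = 279 chips; eligible C, D, E
Layer 193-208: 16 each from C, E = 16*2 = 32 chips; eligible C, E

Pot 1: 305 chips, eligible: A, B, C, D, E
Pot 2: 152 chips, eligible: B, C, D, E
Pot 3: 279 chips, eligible: C, D, E
Pot 4: 32 chips, eligible: C, E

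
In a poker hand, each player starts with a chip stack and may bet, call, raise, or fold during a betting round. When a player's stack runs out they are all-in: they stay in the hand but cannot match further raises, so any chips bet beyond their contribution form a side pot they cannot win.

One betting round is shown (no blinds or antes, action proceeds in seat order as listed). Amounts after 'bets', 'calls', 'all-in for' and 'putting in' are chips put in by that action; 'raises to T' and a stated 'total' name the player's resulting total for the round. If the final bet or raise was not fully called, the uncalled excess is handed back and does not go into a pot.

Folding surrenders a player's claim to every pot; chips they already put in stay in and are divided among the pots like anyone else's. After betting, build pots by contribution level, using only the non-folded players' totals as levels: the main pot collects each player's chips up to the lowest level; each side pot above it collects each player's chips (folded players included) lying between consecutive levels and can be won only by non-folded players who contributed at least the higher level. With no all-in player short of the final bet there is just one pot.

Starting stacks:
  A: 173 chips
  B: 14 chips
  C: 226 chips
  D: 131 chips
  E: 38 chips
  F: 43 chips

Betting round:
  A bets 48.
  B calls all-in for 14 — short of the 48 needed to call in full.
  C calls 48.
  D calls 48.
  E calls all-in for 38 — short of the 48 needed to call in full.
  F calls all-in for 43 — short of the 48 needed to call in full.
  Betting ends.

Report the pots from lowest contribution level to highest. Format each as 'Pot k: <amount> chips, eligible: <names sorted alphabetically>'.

Pot 1: 84 chips, eligible: A, B, C, D, E, F
Pot 2: 120 chips, eligible: A, C, D, E, F
Pot 3: 20 chips, eligible: A, C, D, F
Pot 4: 15 chips, eligible: A, C, D

Derivation:
Contributions: A=48, B=14, C=48, D=48, E=38, F=43
Pot levels (distinct totals of non-folded players): 14, 38, 43, 48
Layer 1-14: 14 each from A, B, C, D, E, F = 14*6 = 84 chips; eligible A, B, C, D, E, F
Layer 15-38: 24 each from A, C, D, E, F = 24*5 = 120 chips; eligible A, C, D, E, F
Layer 39-43: 5 each from A, C, D, F = 5*4 = 20 chips; eligible A, C, D, F
Layer 44-48: 5 each from A, C, D = 5*3 = 15 chips; eligible A, C, D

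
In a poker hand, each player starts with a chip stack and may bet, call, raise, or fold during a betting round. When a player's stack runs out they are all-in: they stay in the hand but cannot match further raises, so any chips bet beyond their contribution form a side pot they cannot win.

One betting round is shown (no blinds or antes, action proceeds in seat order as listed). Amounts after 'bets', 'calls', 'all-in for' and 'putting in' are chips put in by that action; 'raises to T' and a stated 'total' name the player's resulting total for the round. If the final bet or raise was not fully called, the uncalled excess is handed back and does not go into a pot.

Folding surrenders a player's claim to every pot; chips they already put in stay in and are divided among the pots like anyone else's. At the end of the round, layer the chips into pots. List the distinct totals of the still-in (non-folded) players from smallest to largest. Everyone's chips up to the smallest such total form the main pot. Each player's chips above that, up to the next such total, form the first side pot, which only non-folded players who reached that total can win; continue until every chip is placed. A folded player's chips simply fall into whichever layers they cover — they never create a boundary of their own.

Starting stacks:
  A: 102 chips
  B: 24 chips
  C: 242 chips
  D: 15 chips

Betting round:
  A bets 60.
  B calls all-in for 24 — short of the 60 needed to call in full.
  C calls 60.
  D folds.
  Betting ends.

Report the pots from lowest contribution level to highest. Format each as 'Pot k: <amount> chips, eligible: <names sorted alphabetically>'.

Contributions: A=60, B=24, C=60
Folded: D
Pot levels (distinct totals of non-folded players): 24, 60
Layer 1-24: 24 each from A, B, C = 24*3 = 72 chips; eligible A, B, C
Layer 25-60: 36 each from A, C = 36*2 = 72 chips; eligible A, C

Pot 1: 72 chips, eligible: A, B, C
Pot 2: 72 chips, eligible: A, C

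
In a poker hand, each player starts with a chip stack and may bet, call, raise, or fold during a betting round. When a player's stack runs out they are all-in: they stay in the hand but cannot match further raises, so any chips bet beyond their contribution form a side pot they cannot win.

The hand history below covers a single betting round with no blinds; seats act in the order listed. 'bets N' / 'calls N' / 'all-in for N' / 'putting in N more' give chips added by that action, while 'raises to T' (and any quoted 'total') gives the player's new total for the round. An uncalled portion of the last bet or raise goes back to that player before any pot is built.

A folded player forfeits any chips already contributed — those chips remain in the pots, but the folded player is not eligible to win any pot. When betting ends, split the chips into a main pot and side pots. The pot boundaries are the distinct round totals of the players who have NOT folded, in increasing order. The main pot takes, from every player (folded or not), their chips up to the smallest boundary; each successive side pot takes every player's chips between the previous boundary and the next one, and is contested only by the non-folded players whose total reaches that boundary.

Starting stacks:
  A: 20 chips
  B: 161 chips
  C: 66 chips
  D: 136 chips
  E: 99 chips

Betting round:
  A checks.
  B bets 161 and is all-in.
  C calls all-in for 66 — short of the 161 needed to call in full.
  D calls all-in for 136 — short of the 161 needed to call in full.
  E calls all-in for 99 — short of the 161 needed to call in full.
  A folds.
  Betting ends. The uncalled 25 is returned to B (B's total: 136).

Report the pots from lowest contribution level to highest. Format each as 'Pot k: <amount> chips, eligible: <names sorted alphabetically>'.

Pot 1: 264 chips, eligible: B, C, D, E
Pot 2: 99 chips, eligible: B, D, E
Pot 3: 74 chips, eligible: B, D

Derivation:
Contributions (after 25 returned to B): B=136, C=66, D=136, E=99
Folded: A
Pot levels (distinct totals of non-folded players): 66, 99, 136
Layer 1-66: 66 each from B, C, D, E = 66*4 = 264 chips; eligible B, C, D, E
Layer 67-99: 33 each from B, D, E = 33*3 = 99 chips; eligible B, D, E
Layer 100-136: 37 each from B, D = 37*2 = 74 chips; eligible B, D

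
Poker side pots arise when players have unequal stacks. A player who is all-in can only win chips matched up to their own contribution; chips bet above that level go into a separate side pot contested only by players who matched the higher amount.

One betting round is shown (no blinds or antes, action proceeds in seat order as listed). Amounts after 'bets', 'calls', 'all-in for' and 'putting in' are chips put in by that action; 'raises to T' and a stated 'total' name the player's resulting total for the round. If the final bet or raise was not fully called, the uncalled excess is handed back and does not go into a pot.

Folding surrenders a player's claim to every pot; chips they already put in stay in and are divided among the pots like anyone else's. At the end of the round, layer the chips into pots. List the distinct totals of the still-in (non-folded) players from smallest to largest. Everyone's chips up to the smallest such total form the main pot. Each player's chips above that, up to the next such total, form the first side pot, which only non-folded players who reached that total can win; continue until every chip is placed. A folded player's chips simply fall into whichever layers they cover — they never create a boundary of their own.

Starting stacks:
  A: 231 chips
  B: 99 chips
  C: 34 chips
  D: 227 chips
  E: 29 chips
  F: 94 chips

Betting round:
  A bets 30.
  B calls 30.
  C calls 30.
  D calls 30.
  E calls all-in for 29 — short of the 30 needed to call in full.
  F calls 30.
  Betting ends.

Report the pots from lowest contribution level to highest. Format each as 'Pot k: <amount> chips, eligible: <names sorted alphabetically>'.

Pot 1: 174 chips, eligible: A, B, C, D, E, F
Pot 2: 5 chips, eligible: A, B, C, D, F

Derivation:
Contributions: A=30, B=30, C=30, D=30, E=29, F=30
Pot levels (distinct totals of non-folded players): 29, 30
Layer 1-29: 29 each from A, B, C, D, E, F = 29*6 = 174 chips; eligible A, B, C, D, E, F
Layer 30-30: 1 each from A, B, C, D, F = 1*5 = 5 chips; eligible A, B, C, D, F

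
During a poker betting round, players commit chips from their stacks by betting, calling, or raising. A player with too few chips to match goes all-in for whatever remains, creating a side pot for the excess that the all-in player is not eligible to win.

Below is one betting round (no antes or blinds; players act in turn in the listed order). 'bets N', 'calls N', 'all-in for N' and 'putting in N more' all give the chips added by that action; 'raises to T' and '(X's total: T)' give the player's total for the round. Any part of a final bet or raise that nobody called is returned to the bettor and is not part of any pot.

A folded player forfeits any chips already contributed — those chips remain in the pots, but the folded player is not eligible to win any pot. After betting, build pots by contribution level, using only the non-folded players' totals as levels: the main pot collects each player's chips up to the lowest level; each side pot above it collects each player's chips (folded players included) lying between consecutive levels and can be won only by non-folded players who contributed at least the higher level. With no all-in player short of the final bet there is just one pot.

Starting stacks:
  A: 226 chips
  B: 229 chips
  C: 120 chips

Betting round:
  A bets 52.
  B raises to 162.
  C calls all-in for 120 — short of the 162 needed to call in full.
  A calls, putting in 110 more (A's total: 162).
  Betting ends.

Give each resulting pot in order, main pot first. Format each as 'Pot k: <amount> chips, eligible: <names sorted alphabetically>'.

Pot 1: 360 chips, eligible: A, B, C
Pot 2: 84 chips, eligible: A, B

Derivation:
Contributions: A=162, B=162, C=120
Pot levels (distinct totals of non-folded players): 120, 162
Layer 1-120: 120 each from A, B, C = 120*3 = 360 chips; eligible A, B, C
Layer 121-162: 42 each from A, B = 42*2 = 84 chips; eligible A, B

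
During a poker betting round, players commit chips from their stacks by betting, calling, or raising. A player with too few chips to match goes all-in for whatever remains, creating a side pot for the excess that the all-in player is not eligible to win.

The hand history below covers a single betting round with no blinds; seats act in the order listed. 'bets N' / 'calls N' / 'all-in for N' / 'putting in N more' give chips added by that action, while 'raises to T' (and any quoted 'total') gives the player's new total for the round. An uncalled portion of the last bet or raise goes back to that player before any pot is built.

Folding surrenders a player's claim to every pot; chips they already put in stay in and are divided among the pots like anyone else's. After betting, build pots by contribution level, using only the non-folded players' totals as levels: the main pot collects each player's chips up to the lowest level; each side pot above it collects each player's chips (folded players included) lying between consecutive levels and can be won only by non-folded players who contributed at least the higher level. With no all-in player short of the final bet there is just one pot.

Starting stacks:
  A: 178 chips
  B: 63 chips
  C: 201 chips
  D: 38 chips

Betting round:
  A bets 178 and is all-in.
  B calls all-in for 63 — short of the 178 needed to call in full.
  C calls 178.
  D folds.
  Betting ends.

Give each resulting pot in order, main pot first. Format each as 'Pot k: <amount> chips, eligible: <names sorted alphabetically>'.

Contributions: A=178, B=63, C=178
Folded: D
Pot levels (distinct totals of non-folded players): 63, 178
Layer 1-63: 63 each from A, B, C = 63*3 = 189 chips; eligible A, B, C
Layer 64-178: 115 each from A, C = 115*2 = 230 chips; eligible A, C

Pot 1: 189 chips, eligible: A, B, C
Pot 2: 230 chips, eligible: A, C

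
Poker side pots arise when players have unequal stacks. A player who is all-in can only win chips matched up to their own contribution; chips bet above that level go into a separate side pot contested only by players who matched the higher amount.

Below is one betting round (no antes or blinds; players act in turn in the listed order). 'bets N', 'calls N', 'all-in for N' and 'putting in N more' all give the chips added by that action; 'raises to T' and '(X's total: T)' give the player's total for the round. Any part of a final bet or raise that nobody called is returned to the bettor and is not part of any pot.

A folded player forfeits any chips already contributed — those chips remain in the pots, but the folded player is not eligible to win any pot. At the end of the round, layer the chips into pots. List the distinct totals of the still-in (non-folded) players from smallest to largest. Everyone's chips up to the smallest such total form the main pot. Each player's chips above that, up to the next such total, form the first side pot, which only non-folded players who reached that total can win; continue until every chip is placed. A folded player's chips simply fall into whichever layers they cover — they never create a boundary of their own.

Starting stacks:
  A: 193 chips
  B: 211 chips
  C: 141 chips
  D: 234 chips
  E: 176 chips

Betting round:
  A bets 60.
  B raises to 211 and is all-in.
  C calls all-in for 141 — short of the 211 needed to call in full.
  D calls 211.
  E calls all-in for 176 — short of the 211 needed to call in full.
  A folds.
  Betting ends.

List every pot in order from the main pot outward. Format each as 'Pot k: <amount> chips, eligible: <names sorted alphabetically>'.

Contributions: A=60, B=211, C=141, D=211, E=176
Folded: A
Pot levels (distinct totals of non-folded players): 141, 176, 211
Layer 1-141: A 60 + B 141 + C 141 + D 141 + E 141 = 624 chips; eligible B, C, D, E
Layer 142-176: 35 each from B, D, E = 35*3 = 105 chips; eligible B, D, E
Layer 177-211: 35 each from B, D = 35*2 = 70 chips; eligible B, D

Pot 1: 624 chips, eligible: B, C, D, E
Pot 2: 105 chips, eligible: B, D, E
Pot 3: 70 chips, eligible: B, D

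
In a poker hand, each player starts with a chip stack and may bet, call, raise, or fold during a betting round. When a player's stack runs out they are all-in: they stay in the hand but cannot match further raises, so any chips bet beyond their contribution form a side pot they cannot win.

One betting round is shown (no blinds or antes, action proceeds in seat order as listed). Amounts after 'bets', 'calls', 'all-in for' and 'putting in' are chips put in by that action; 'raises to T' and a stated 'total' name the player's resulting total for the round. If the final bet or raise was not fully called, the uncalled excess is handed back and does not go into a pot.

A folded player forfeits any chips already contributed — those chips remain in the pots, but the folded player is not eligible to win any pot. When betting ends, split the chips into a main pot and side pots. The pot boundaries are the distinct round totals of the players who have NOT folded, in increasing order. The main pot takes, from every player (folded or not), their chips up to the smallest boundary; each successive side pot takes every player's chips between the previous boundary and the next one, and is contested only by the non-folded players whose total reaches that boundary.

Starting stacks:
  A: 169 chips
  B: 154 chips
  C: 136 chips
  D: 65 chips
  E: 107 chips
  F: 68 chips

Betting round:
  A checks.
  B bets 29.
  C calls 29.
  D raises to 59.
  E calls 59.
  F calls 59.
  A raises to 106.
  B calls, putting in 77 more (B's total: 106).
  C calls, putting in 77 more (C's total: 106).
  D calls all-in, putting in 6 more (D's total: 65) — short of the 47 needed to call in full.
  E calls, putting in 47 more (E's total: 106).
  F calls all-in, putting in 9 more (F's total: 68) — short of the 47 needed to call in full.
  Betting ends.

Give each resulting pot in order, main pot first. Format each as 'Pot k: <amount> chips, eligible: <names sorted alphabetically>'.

Pot 1: 390 chips, eligible: A, B, C, D, E, F
Pot 2: 15 chips, eligible: A, B, C, E, F
Pot 3: 152 chips, eligible: A, B, C, E

Derivation:
Contributions: A=106, B=106, C=106, D=65, E=106, F=68
Pot levels (distinct totals of non-folded players): 65, 68, 106
Layer 1-65: 65 each from A, B, C, D, E, F = 65*6 = 390 chips; eligible A, B, C, D, E, F
Layer 66-68: 3 each from A, B, C, E, F = 3*5 = 15 chips; eligible A, B, C, E, F
Layer 69-106: 38 each from A, B, C, E = 38*4 = 152 chips; eligible A, B, C, E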